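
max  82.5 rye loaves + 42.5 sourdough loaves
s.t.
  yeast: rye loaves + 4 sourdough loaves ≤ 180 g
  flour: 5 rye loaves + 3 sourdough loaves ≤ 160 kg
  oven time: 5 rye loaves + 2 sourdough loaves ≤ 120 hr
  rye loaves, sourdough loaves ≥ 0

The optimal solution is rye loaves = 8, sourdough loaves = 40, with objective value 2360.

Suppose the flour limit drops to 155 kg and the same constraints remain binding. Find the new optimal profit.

Check each constraint at x*: yeast 168/180 (slack 12); flour 160/160 (tight); oven time 120/120 (tight).
By complementary slackness, y = 0 for the non-binding constraint.
From A_Bᵀ y = c: 5·y_flour + 5·y_oven time = 82.5; 3·y_flour + 2·y_oven time = 42.5.
Solving: y_flour = 9.5, y_oven time = 7.
Δz = y_flour·Δb = 9.5 × (-5) = -47.5, so new z* = 2360 − 47.5 = 2312.5.

2312.5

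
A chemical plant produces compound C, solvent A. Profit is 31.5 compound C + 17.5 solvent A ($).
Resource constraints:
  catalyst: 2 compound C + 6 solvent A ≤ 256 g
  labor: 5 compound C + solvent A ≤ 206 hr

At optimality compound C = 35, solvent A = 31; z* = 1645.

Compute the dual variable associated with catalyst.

2

At the optimum: catalyst uses 256 of 256 (binding); labor uses 206 of 206 (binding).
The binding rows give the dual system: 2·y_catalyst + 5·y_labor = 31.5 and 6·y_catalyst + 1·y_labor = 17.5.
Solving: y_catalyst = 2, y_labor = 5.5.
Shadow price of catalyst = 2.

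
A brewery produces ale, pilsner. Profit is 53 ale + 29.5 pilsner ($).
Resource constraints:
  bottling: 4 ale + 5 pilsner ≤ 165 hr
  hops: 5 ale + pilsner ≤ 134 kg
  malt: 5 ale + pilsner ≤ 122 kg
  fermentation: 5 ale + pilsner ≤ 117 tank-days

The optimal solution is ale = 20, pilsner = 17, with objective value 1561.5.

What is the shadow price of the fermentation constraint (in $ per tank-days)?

7

Check each constraint at x*: bottling 165/165 (tight); hops 117/134 (slack 17); malt 117/122 (slack 5); fermentation 117/117 (tight).
Since hops, malt are not tight, their duals are 0.
The binding rows give the dual system: 4·y_bottling + 5·y_fermentation = 53 and 5·y_bottling + 1·y_fermentation = 29.5.
This yields shadow prices y_bottling = 4.5, y_fermentation = 7.
Shadow price of fermentation = 7.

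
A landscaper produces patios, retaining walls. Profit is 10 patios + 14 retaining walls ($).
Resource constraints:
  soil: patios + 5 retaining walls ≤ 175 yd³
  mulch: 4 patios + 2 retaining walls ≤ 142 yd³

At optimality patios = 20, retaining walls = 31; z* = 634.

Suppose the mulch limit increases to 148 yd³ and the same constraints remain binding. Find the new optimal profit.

646

At the optimum: soil uses 175 of 175 (binding); mulch uses 142 of 142 (binding).
From A_Bᵀ y = c: 1·y_soil + 4·y_mulch = 10; 5·y_soil + 2·y_mulch = 14.
This yields shadow prices y_soil = 2, y_mulch = 2.
Δz = y_mulch·Δb = 2 × (6) = 12, so new z* = 634 + 12 = 646.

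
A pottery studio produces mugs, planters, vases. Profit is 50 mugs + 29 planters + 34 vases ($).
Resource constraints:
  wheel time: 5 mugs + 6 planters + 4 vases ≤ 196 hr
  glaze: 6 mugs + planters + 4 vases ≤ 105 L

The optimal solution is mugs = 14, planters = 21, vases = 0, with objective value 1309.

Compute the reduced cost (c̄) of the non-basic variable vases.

-2

Check each constraint at x*: wheel time 196/196 (tight); glaze 105/105 (tight).
Dual feasibility on the basic columns requires 5·y_wheel time + 6·y_glaze = 50, 6·y_wheel time + 1·y_glaze = 29.
→ y_wheel time = 4 and y_glaze = 5.
Reduced cost of vases: c₃ − yᵀa₃ = 34 − (4·4 + 5·4) = 34 − 36 = -2.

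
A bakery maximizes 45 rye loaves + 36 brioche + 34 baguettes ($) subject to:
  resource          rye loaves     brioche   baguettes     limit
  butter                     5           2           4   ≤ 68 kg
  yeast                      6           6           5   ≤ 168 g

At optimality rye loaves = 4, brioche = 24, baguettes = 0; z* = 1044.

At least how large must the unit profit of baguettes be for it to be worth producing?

At the optimum: butter uses 68 of 68 (binding); yeast uses 168 of 168 (binding).
From A_Bᵀ y = c: 5·y_butter + 6·y_yeast = 45; 2·y_butter + 6·y_yeast = 36.
→ y_butter = 3 and y_yeast = 5.
baguettes enters the basis when its profit ≥ yᵀa₃ = 3·4 + 5·5 = 37.

37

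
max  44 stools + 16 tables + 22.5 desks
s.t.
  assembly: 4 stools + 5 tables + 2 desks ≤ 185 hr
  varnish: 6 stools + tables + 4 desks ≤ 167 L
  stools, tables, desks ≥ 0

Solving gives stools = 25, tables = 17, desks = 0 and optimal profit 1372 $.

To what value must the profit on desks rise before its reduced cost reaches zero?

At the optimum: assembly uses 185 of 185 (binding); varnish uses 167 of 167 (binding).
Dual feasibility on the basic columns requires 4·y_assembly + 6·y_varnish = 44, 5·y_assembly + 1·y_varnish = 16.
Solving: y_assembly = 2, y_varnish = 6.
desks enters the basis when its profit ≥ yᵀa₃ = 2·2 + 6·4 = 28.

28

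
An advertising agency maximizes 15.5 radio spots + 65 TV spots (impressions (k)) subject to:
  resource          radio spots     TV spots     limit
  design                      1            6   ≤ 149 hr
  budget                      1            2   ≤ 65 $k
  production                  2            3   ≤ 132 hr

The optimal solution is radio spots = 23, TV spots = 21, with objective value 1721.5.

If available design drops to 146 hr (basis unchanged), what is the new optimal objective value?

1696

At the optimum: design uses 149 of 149 (binding); budget uses 65 of 65 (binding); production uses 109 of 132 (slack = 23).
Since production is not tight, its dual is 0.
The binding rows give the dual system: 1·y_design + 1·y_budget = 15.5 and 6·y_design + 2·y_budget = 65.
→ y_design = 8.5 and y_budget = 7.
Δz = y_design·Δb = 8.5 × (-3) = -25.5, so new z* = 1721.5 − 25.5 = 1696.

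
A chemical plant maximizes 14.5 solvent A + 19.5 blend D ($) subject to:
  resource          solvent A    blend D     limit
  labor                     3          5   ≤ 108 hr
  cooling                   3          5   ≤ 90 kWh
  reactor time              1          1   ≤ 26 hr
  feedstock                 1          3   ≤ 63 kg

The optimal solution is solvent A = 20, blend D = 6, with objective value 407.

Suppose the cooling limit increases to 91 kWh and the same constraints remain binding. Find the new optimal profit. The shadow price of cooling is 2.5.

409.5

Δb = 1, so new z* = 407 + (2.5)·(1) = 407 + 2.5 = 409.5.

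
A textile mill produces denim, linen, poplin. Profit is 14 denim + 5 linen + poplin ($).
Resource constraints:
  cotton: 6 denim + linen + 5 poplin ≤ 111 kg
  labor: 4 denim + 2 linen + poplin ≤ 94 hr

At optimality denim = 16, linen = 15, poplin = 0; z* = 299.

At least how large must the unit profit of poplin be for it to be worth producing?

7

Check each constraint at x*: cotton 111/111 (tight); labor 94/94 (tight).
The binding rows give the dual system: 6·y_cotton + 4·y_labor = 14 and 1·y_cotton + 2·y_labor = 5.
Solving: y_cotton = 1, y_labor = 2.
poplin enters the basis when its profit ≥ yᵀa₃ = 1·5 + 2·1 = 7.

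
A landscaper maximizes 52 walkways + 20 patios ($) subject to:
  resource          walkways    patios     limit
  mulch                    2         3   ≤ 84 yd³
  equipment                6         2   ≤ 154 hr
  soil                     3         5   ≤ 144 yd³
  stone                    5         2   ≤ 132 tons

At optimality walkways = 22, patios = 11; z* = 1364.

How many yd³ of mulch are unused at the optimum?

mulch used = 2·22 + 3·11 = 77; slack = 84 − 77 = 7.

7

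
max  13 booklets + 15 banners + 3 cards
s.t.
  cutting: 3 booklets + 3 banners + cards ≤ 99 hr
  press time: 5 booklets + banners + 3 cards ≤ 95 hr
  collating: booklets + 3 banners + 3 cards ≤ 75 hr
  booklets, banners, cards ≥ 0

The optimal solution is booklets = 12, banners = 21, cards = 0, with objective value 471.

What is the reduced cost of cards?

Check each constraint at x*: cutting 99/99 (tight); press time 81/95 (slack 14); collating 75/75 (tight).
By complementary slackness, y = 0 for the non-binding constraint.
Dual feasibility on the basic columns requires 3·y_cutting + 1·y_collating = 13, 3·y_cutting + 3·y_collating = 15.
Solving: y_cutting = 4, y_collating = 1.
Reduced cost of cards: c₃ − yᵀa₃ = 3 − (4·1 + 1·3) = 3 − 7 = -4.

-4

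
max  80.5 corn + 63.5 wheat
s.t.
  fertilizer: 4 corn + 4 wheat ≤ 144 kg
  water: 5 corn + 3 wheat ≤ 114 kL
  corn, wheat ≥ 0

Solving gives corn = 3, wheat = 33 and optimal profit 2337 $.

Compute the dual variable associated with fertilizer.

At the optimum: fertilizer uses 144 of 144 (binding); water uses 114 of 114 (binding).
The binding rows give the dual system: 4·y_fertilizer + 5·y_water = 80.5 and 4·y_fertilizer + 3·y_water = 63.5.
→ y_fertilizer = 9.5 and y_water = 8.5.
Shadow price of fertilizer = 9.5.

9.5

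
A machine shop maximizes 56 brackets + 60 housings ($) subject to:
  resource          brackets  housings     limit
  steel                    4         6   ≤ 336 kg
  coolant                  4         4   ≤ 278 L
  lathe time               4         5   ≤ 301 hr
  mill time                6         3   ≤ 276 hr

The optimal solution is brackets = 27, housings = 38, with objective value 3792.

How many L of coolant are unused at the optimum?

18

coolant used = 4·27 + 4·38 = 260; slack = 278 − 260 = 18.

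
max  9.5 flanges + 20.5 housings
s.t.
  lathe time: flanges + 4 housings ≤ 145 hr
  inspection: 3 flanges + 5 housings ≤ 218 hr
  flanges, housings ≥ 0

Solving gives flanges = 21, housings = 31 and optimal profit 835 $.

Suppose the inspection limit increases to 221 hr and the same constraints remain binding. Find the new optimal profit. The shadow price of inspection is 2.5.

842.5

Δb = 3, so new z* = 835 + (2.5)·(3) = 835 + 7.5 = 842.5.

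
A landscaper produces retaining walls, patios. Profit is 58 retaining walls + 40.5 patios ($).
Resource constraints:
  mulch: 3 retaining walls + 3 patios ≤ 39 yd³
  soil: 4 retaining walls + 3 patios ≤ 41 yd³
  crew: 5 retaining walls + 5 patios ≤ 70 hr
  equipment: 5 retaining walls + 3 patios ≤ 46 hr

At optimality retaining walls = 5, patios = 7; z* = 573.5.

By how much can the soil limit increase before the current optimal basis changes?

1.5

Binding constraints: soil, equipment. The basis is B = [[4,3],[5,3]] with det -3.
Per unit increase in soil, x* moves by d = (-1, 1.6667).
The basis stays optimal until mulch becomes binding; allowable increase = 1.5 yd³.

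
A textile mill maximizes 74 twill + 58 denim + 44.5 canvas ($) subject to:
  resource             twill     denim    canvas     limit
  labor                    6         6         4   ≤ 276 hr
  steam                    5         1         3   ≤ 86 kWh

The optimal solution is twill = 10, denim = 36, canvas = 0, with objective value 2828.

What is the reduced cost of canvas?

-3.5

Check each constraint at x*: labor 276/276 (tight); steam 86/86 (tight).
From A_Bᵀ y = c: 6·y_labor + 5·y_steam = 74; 6·y_labor + 1·y_steam = 58.
→ y_labor = 9 and y_steam = 4.
Reduced cost of canvas: c₃ − yᵀa₃ = 44.5 − (9·4 + 4·3) = 44.5 − 48 = -3.5.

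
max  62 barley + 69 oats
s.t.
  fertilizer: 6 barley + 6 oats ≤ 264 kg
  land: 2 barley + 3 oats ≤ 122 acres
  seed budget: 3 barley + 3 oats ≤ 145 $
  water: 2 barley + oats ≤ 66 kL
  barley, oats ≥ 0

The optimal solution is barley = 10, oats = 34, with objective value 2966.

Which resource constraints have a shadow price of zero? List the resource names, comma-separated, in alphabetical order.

fertilizer: 264/264 (binding)
land: 122/122 (binding)
seed budget: 132/145 (slack 13)
water: 54/66 (slack 12)
By complementary slackness, a constraint with positive slack has shadow price 0 → seed budget, water.

seed budget, water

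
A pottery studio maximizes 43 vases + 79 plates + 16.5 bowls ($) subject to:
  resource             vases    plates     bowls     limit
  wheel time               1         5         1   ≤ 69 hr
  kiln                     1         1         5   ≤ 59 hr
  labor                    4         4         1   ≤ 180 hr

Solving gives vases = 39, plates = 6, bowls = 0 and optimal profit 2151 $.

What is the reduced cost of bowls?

Check each constraint at x*: wheel time 69/69 (tight); kiln 45/59 (slack 14); labor 180/180 (tight).
Slack constraints have shadow price 0 (complementary slackness).
The binding rows give the dual system: 1·y_wheel time + 4·y_labor = 43 and 5·y_wheel time + 4·y_labor = 79.
→ y_wheel time = 9 and y_labor = 8.5.
Reduced cost of bowls: c₃ − yᵀa₃ = 16.5 − (9·1 + 8.5·1) = 16.5 − 17.5 = -1.

-1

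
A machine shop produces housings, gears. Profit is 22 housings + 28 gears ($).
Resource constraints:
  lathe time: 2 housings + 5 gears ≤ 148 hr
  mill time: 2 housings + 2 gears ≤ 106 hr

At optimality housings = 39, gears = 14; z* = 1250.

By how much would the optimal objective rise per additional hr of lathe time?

Check each constraint at x*: lathe time 148/148 (tight); mill time 106/106 (tight).
Dual feasibility on the basic columns requires 2·y_lathe time + 2·y_mill time = 22, 5·y_lathe time + 2·y_mill time = 28.
→ y_lathe time = 2 and y_mill time = 9.
Shadow price of lathe time = 2.

2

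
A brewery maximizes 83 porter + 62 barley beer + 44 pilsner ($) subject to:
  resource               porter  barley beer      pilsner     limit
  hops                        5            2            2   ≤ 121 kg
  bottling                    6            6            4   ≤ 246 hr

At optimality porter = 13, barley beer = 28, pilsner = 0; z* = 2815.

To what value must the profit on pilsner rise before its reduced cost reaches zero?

46

Both hops and bottling are binding at x*.
The binding rows give the dual system: 5·y_hops + 6·y_bottling = 83 and 2·y_hops + 6·y_bottling = 62.
→ y_hops = 7 and y_bottling = 8.
pilsner enters the basis when its profit ≥ yᵀa₃ = 7·2 + 8·4 = 46.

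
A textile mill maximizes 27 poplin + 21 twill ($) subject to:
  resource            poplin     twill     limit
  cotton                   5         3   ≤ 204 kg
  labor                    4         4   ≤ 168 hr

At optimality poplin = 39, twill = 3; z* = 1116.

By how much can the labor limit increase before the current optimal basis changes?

104

Binding constraints: cotton, labor. The basis is B = [[5,3],[4,4]] with det 8.
Per unit increase in labor, x* moves by d = (-0.375, 0.625).
The basis stays optimal until poplin reaches 0; allowable increase = 104 hr.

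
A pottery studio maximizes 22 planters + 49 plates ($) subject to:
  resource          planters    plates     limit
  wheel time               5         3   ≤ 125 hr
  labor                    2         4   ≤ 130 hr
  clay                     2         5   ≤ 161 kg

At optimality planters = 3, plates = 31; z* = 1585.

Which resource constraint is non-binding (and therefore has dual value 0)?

wheel time

wheel time: 108/125 (slack 17)
labor: 130/130 (binding)
clay: 161/161 (binding)
By complementary slackness, a constraint with positive slack has shadow price 0 → wheel time.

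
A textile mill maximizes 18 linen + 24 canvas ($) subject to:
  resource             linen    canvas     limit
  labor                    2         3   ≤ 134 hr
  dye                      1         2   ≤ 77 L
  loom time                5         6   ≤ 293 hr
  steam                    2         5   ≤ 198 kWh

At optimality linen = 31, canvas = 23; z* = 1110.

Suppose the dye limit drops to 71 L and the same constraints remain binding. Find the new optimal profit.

1092

At the optimum: labor uses 131 of 134 (slack = 3); dye uses 77 of 77 (binding); loom time uses 293 of 293 (binding); steam uses 177 of 198 (slack = 21).
By complementary slackness, y = 0 for the non-binding constraints.
From A_Bᵀ y = c: 1·y_dye + 5·y_loom time = 18; 2·y_dye + 6·y_loom time = 24.
Solving: y_dye = 3, y_loom time = 3.
Δz = y_dye·Δb = 3 × (-6) = -18, so new z* = 1110 − 18 = 1092.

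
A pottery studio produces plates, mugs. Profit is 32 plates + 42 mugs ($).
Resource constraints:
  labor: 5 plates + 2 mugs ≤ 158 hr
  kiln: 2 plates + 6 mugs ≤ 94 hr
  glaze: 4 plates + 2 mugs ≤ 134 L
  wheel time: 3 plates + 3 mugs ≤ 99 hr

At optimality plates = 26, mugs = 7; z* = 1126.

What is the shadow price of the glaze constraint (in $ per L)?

Binding: kiln and wheel time. Non-binding: labor (14 unused), glaze (16 unused).
Since labor, glaze are not tight, their duals are 0.
The binding rows give the dual system: 2·y_kiln + 3·y_wheel time = 32 and 6·y_kiln + 3·y_wheel time = 42.
→ y_kiln = 2.5 and y_wheel time = 9.
Shadow price of glaze = 0.

0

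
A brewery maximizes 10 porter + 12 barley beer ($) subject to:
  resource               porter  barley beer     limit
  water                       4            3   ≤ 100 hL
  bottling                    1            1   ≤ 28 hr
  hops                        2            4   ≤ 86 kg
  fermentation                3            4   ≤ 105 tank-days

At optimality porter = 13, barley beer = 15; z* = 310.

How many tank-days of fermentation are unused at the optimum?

6

fermentation used = 3·13 + 4·15 = 99; slack = 105 − 99 = 6.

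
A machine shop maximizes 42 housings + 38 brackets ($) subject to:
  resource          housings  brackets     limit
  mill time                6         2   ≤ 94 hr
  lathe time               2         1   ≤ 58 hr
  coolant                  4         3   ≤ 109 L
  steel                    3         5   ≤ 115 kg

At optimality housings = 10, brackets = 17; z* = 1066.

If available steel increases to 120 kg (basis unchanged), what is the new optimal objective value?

1096

Binding: mill time and steel. Non-binding: lathe time (21 unused), coolant (18 unused).
Slack constraints have shadow price 0 (complementary slackness).
From A_Bᵀ y = c: 6·y_mill time + 3·y_steel = 42; 2·y_mill time + 5·y_steel = 38.
→ y_mill time = 4 and y_steel = 6.
Δz = y_steel·Δb = 6 × (5) = 30, so new z* = 1066 + 30 = 1096.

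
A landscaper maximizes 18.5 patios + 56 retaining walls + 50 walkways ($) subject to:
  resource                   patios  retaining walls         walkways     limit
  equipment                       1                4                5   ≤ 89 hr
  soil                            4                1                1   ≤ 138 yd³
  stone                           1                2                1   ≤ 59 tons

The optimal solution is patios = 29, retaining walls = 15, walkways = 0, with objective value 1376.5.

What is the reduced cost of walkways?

Check each constraint at x*: equipment 89/89 (tight); soil 131/138 (slack 7); stone 59/59 (tight).
Slack constraints have shadow price 0 (complementary slackness).
From A_Bᵀ y = c: 1·y_equipment + 1·y_stone = 18.5; 4·y_equipment + 2·y_stone = 56.
This yields shadow prices y_equipment = 9.5, y_stone = 9.
Reduced cost of walkways: c₃ − yᵀa₃ = 50 − (9.5·5 + 9·1) = 50 − 56.5 = -6.5.

-6.5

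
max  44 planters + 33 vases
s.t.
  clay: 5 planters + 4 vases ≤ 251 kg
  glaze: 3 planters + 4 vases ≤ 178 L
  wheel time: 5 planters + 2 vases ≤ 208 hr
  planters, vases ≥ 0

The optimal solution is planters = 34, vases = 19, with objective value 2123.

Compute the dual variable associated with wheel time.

Binding: glaze and wheel time. Non-binding: clay (5 unused).
Since clay is not tight, its dual is 0.
Dual feasibility on the basic columns requires 3·y_glaze + 5·y_wheel time = 44, 4·y_glaze + 2·y_wheel time = 33.
Solving: y_glaze = 5.5, y_wheel time = 5.5.
Shadow price of wheel time = 5.5.

5.5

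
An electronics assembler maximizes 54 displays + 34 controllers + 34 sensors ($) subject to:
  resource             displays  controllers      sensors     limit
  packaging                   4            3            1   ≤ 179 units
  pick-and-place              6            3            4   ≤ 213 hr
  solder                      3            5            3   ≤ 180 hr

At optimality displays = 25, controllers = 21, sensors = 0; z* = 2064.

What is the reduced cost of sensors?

-4

At the optimum: packaging uses 163 of 179 (slack = 16); pick-and-place uses 213 of 213 (binding); solder uses 180 of 180 (binding).
By complementary slackness, y = 0 for the non-binding constraint.
Dual feasibility on the basic columns requires 6·y_pick-and-place + 3·y_solder = 54, 3·y_pick-and-place + 5·y_solder = 34.
Solving: y_pick-and-place = 8, y_solder = 2.
Reduced cost of sensors: c₃ − yᵀa₃ = 34 − (8·4 + 2·3) = 34 − 38 = -4.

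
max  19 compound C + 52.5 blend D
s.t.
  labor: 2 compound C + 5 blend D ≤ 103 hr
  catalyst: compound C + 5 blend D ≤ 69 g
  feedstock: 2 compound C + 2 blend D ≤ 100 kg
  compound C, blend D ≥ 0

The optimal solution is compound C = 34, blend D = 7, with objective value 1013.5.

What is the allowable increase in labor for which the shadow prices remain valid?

Binding constraints: labor, catalyst. The basis is B = [[2,5],[1,5]] with det 5.
Per unit increase in labor, x* moves by d = (1, -0.2).
The basis stays optimal until feedstock becomes binding; allowable increase = 11.25 hr.

11.25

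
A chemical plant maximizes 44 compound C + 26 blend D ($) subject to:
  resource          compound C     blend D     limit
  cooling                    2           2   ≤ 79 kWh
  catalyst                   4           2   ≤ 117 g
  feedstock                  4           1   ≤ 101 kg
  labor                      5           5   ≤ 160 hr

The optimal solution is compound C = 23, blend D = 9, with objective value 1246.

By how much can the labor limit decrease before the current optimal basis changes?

33.75

Binding constraints: feedstock, labor. The basis is B = [[4,1],[5,5]] with det 15.
Per unit decrease in labor, x* moves by d = (0.0667, -0.2667).
The basis stays optimal until blend D reaches 0; allowable decrease = 33.75 hr.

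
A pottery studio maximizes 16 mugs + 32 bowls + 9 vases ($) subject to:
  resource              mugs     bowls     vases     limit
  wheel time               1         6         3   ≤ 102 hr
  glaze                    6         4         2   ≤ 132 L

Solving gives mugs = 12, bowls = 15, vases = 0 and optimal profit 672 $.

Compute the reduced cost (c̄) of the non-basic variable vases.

Both wheel time and glaze are binding at x*.
Dual feasibility on the basic columns requires 1·y_wheel time + 6·y_glaze = 16, 6·y_wheel time + 4·y_glaze = 32.
This yields shadow prices y_wheel time = 4, y_glaze = 2.
Reduced cost of vases: c₃ − yᵀa₃ = 9 − (4·3 + 2·2) = 9 − 16 = -7.

-7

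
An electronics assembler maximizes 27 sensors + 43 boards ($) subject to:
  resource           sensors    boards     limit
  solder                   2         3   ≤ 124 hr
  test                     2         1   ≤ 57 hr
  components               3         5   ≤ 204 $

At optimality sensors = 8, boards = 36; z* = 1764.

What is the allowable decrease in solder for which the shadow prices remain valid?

1.6

Binding constraints: solder, components. The basis is B = [[2,3],[3,5]] with det 1.
Per unit decrease in solder, x* moves by d = (-5, 3).
The basis stays optimal until sensors reaches 0; allowable decrease = 1.6 hr.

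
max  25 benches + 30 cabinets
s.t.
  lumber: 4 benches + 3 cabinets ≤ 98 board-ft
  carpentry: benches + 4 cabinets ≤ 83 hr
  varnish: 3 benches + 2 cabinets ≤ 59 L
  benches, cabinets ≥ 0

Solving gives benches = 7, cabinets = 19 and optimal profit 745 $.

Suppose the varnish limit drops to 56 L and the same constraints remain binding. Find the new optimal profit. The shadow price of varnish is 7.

Δb = -3, so new z* = 745 + (7)·(-3) = 745 − 21 = 724.

724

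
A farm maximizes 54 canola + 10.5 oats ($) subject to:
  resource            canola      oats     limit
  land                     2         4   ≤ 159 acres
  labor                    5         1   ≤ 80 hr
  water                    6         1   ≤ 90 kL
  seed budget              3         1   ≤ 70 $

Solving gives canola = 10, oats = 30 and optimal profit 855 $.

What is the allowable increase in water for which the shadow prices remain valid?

Binding constraints: labor, water. The basis is B = [[5,1],[6,1]] with det -1.
Per unit increase in water, x* moves by d = (1, -5).
The basis stays optimal until oats reaches 0; allowable increase = 6 kL.

6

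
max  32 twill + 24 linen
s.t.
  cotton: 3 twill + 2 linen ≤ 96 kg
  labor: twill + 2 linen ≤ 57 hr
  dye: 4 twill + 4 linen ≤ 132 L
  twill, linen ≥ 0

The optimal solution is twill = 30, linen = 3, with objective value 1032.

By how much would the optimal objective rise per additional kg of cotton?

Check each constraint at x*: cotton 96/96 (tight); labor 36/57 (slack 21); dye 132/132 (tight).
Slack constraints have shadow price 0 (complementary slackness).
From A_Bᵀ y = c: 3·y_cotton + 4·y_dye = 32; 2·y_cotton + 4·y_dye = 24.
Solving: y_cotton = 8, y_dye = 2.
Shadow price of cotton = 8.

8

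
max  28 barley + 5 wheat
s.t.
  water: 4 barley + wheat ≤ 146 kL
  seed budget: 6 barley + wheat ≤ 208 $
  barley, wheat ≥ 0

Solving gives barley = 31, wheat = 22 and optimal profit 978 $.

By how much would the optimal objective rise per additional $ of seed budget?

4

Both water and seed budget are binding at x*.
From A_Bᵀ y = c: 4·y_water + 6·y_seed budget = 28; 1·y_water + 1·y_seed budget = 5.
→ y_water = 1 and y_seed budget = 4.
Shadow price of seed budget = 4.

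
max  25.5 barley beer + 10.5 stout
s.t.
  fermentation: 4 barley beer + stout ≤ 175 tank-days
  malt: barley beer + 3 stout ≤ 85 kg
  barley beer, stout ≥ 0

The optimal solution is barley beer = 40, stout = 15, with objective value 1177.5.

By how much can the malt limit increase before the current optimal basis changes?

Binding constraints: fermentation, malt. The basis is B = [[4,1],[1,3]] with det 11.
Per unit increase in malt, x* moves by d = (-0.0909, 0.3636).
The basis stays optimal until barley beer reaches 0; allowable increase = 440 kg.

440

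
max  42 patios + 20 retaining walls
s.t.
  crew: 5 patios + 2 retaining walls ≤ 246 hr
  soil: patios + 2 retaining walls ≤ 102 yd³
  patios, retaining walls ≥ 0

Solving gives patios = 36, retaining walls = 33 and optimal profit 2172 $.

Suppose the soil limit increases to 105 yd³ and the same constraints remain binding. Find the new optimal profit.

Check each constraint at x*: crew 246/246 (tight); soil 102/102 (tight).
Dual feasibility on the basic columns requires 5·y_crew + 1·y_soil = 42, 2·y_crew + 2·y_soil = 20.
→ y_crew = 8 and y_soil = 2.
Δz = y_soil·Δb = 2 × (3) = 6, so new z* = 2172 + 6 = 2178.

2178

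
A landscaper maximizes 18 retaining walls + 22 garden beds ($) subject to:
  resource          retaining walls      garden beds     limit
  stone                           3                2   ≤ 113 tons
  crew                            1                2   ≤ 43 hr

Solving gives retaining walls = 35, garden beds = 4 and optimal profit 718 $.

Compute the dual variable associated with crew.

Both stone and crew are binding at x*.
From A_Bᵀ y = c: 3·y_stone + 1·y_crew = 18; 2·y_stone + 2·y_crew = 22.
Solving: y_stone = 3.5, y_crew = 7.5.
Shadow price of crew = 7.5.

7.5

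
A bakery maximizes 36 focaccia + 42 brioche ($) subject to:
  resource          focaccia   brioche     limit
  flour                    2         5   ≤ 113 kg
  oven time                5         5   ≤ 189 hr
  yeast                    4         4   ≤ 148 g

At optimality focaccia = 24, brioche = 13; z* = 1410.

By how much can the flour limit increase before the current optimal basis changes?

72

Binding constraints: flour, yeast. The basis is B = [[2,5],[4,4]] with det -12.
Per unit increase in flour, x* moves by d = (-0.3333, 0.3333).
The basis stays optimal until focaccia reaches 0; allowable increase = 72 kg.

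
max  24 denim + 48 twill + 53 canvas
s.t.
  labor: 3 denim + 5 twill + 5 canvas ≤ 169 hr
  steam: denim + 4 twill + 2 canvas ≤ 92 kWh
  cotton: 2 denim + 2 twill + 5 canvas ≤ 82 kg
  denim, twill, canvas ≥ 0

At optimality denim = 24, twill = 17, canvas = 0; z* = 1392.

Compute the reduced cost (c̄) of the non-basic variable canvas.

Check each constraint at x*: labor 157/169 (slack 12); steam 92/92 (tight); cotton 82/82 (tight).
By complementary slackness, y = 0 for the non-binding constraint.
The binding rows give the dual system: 1·y_steam + 2·y_cotton = 24 and 4·y_steam + 2·y_cotton = 48.
→ y_steam = 8 and y_cotton = 8.
Reduced cost of canvas: c₃ − yᵀa₃ = 53 − (8·2 + 8·5) = 53 − 56 = -3.

-3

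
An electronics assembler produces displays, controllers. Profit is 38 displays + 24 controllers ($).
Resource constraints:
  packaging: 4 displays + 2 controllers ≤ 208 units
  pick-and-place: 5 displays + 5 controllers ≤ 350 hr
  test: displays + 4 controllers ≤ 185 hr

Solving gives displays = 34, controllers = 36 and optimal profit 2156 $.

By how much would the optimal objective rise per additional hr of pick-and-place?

2

Binding: packaging and pick-and-place. Non-binding: test (7 unused).
Since test is not tight, its dual is 0.
From A_Bᵀ y = c: 4·y_packaging + 5·y_pick-and-place = 38; 2·y_packaging + 5·y_pick-and-place = 24.
This yields shadow prices y_packaging = 7, y_pick-and-place = 2.
Shadow price of pick-and-place = 2.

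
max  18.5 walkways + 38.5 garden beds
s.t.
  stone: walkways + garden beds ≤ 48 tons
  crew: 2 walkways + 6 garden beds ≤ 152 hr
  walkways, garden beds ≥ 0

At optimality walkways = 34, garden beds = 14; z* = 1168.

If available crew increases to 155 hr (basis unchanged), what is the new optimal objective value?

1183

At the optimum: stone uses 48 of 48 (binding); crew uses 152 of 152 (binding).
The binding rows give the dual system: 1·y_stone + 2·y_crew = 18.5 and 1·y_stone + 6·y_crew = 38.5.
→ y_stone = 8.5 and y_crew = 5.
Δz = y_crew·Δb = 5 × (3) = 15, so new z* = 1168 + 15 = 1183.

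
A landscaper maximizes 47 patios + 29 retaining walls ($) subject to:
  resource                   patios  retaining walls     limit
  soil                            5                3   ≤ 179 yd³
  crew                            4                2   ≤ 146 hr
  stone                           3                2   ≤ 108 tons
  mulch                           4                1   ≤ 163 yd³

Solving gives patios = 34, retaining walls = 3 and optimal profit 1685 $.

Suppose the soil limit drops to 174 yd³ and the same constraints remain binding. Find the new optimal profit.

1650

Check each constraint at x*: soil 179/179 (tight); crew 142/146 (slack 4); stone 108/108 (tight); mulch 139/163 (slack 24).
Slack constraints have shadow price 0 (complementary slackness).
The binding rows give the dual system: 5·y_soil + 3·y_stone = 47 and 3·y_soil + 2·y_stone = 29.
→ y_soil = 7 and y_stone = 4.
Δz = y_soil·Δb = 7 × (-5) = -35, so new z* = 1685 − 35 = 1650.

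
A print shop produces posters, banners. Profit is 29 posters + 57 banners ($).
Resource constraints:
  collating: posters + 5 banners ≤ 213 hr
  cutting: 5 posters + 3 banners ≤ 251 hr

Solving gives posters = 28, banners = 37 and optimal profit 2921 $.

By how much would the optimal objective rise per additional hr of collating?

Both collating and cutting are binding at x*.
The binding rows give the dual system: 1·y_collating + 5·y_cutting = 29 and 5·y_collating + 3·y_cutting = 57.
→ y_collating = 9 and y_cutting = 4.
Shadow price of collating = 9.

9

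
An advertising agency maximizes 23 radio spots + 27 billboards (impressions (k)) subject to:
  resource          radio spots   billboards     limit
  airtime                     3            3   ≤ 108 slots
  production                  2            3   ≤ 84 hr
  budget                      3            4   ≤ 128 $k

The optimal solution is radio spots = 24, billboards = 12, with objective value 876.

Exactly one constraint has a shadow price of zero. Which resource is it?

airtime: 108/108 (binding)
production: 84/84 (binding)
budget: 120/128 (slack 8)
By complementary slackness, a constraint with positive slack has shadow price 0 → budget.

budget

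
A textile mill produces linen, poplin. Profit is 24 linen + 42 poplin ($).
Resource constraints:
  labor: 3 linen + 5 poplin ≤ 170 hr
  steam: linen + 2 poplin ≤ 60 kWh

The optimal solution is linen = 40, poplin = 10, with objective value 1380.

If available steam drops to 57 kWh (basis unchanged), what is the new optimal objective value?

Check each constraint at x*: labor 170/170 (tight); steam 60/60 (tight).
The binding rows give the dual system: 3·y_labor + 1·y_steam = 24 and 5·y_labor + 2·y_steam = 42.
This yields shadow prices y_labor = 6, y_steam = 6.
Δz = y_steam·Δb = 6 × (-3) = -18, so new z* = 1380 − 18 = 1362.

1362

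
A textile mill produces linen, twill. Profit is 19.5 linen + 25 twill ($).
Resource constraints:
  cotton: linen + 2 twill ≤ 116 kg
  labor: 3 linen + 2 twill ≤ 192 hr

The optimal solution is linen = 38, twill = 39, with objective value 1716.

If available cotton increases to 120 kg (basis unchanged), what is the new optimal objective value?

1752

At the optimum: cotton uses 116 of 116 (binding); labor uses 192 of 192 (binding).
Dual feasibility on the basic columns requires 1·y_cotton + 3·y_labor = 19.5, 2·y_cotton + 2·y_labor = 25.
Solving: y_cotton = 9, y_labor = 3.5.
Δz = y_cotton·Δb = 9 × (4) = 36, so new z* = 1716 + 36 = 1752.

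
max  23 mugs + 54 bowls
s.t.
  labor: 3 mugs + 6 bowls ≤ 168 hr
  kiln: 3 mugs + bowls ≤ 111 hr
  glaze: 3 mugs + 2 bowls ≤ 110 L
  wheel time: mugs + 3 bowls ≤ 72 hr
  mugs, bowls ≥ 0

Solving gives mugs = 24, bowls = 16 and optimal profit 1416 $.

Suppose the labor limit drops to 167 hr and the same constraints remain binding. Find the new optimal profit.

Check each constraint at x*: labor 168/168 (tight); kiln 88/111 (slack 23); glaze 104/110 (slack 6); wheel time 72/72 (tight).
By complementary slackness, y = 0 for the non-binding constraints.
The binding rows give the dual system: 3·y_labor + 1·y_wheel time = 23 and 6·y_labor + 3·y_wheel time = 54.
Solving: y_labor = 5, y_wheel time = 8.
Δz = y_labor·Δb = 5 × (-1) = -5, so new z* = 1416 − 5 = 1411.

1411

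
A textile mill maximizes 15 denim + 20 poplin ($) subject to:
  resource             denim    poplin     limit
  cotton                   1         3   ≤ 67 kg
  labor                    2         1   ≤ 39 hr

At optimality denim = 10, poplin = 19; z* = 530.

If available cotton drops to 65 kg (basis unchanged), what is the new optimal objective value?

Check each constraint at x*: cotton 67/67 (tight); labor 39/39 (tight).
The binding rows give the dual system: 1·y_cotton + 2·y_labor = 15 and 3·y_cotton + 1·y_labor = 20.
→ y_cotton = 5 and y_labor = 5.
Δz = y_cotton·Δb = 5 × (-2) = -10, so new z* = 530 − 10 = 520.

520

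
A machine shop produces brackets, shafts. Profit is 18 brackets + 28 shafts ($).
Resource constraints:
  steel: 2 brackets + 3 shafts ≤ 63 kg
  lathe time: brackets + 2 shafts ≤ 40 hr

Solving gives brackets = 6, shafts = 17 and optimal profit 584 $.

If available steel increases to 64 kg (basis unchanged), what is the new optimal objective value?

592

Both steel and lathe time are binding at x*.
The binding rows give the dual system: 2·y_steel + 1·y_lathe time = 18 and 3·y_steel + 2·y_lathe time = 28.
This yields shadow prices y_steel = 8, y_lathe time = 2.
Δz = y_steel·Δb = 8 × (1) = 8, so new z* = 584 + 8 = 592.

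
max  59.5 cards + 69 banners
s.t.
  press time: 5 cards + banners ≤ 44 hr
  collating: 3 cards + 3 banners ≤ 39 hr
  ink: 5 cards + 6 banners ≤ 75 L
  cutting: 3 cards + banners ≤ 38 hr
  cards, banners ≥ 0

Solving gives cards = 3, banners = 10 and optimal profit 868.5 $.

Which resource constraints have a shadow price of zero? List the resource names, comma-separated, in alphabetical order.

cutting, press time

press time: 25/44 (slack 19)
collating: 39/39 (binding)
ink: 75/75 (binding)
cutting: 19/38 (slack 19)
By complementary slackness, a constraint with positive slack has shadow price 0 → cutting, press time.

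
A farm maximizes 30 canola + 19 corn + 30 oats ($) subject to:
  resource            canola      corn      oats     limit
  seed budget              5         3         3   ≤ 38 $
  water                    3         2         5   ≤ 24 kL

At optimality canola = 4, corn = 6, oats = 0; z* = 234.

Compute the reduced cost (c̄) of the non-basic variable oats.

Both seed budget and water are binding at x*.
The binding rows give the dual system: 5·y_seed budget + 3·y_water = 30 and 3·y_seed budget + 2·y_water = 19.
This yields shadow prices y_seed budget = 3, y_water = 5.
Reduced cost of oats: c₃ − yᵀa₃ = 30 − (3·3 + 5·5) = 30 − 34 = -4.

-4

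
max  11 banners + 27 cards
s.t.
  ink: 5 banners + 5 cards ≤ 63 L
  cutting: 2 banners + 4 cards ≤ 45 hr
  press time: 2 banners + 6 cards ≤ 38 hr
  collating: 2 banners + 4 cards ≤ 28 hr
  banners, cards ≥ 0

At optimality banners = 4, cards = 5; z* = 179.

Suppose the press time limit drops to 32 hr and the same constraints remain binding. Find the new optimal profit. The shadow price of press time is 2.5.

Δb = -6, so new z* = 179 + (2.5)·(-6) = 179 − 15 = 164.

164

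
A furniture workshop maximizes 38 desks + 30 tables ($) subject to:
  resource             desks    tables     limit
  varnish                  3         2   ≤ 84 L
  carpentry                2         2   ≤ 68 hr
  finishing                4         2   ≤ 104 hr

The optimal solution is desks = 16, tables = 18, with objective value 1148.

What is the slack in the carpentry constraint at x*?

carpentry used = 2·16 + 2·18 = 68; slack = 68 − 68 = 0.

0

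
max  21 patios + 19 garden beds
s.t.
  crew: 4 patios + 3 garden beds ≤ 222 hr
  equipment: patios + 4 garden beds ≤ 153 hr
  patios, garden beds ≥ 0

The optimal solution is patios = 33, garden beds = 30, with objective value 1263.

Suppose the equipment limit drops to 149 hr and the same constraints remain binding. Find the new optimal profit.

1259

Check each constraint at x*: crew 222/222 (tight); equipment 153/153 (tight).
Dual feasibility on the basic columns requires 4·y_crew + 1·y_equipment = 21, 3·y_crew + 4·y_equipment = 19.
→ y_crew = 5 and y_equipment = 1.
Δz = y_equipment·Δb = 1 × (-4) = -4, so new z* = 1263 − 4 = 1259.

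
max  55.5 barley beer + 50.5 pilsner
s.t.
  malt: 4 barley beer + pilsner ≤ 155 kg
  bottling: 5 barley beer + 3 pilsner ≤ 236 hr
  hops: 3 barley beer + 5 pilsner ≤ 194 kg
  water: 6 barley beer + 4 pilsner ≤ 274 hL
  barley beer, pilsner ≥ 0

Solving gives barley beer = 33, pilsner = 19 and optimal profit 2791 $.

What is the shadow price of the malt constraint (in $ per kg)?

0

Binding: hops and water. Non-binding: malt (4 unused), bottling (14 unused).
By complementary slackness, y = 0 for the non-binding constraints.
The binding rows give the dual system: 3·y_hops + 6·y_water = 55.5 and 5·y_hops + 4·y_water = 50.5.
This yields shadow prices y_hops = 4.5, y_water = 7.
Shadow price of malt = 0.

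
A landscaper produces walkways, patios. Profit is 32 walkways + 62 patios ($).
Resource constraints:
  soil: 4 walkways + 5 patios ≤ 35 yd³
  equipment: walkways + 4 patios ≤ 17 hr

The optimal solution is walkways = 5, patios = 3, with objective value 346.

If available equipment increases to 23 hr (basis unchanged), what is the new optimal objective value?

At the optimum: soil uses 35 of 35 (binding); equipment uses 17 of 17 (binding).
The binding rows give the dual system: 4·y_soil + 1·y_equipment = 32 and 5·y_soil + 4·y_equipment = 62.
This yields shadow prices y_soil = 6, y_equipment = 8.
Δz = y_equipment·Δb = 8 × (6) = 48, so new z* = 346 + 48 = 394.

394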